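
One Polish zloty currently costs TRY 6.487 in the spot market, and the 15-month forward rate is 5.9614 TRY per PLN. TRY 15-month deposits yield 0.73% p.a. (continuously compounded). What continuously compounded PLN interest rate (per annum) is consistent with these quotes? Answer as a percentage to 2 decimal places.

T = 15/12 years.
F/S = 5.9614/6.487 = 0.9189764 = (growth of TRY) / (growth of PLN).
TRY growth factor: e^(0.0073×15/12) = 1.0091668.
Hence g_PLN = 1.0981422.
Take logs: ln 1.0981422 / (15/12) = 0.074896, so 7.49%.

7.49%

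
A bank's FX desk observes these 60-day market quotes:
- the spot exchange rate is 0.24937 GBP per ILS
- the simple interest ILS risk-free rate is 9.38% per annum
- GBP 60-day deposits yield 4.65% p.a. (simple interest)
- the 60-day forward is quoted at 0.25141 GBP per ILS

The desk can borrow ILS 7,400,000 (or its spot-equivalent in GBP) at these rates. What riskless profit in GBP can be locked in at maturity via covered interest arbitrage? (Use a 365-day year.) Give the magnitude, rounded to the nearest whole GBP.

T = 60/365 years.
Keep in ILS, deliver into the forward: 7,400,000·1.015419178·0.25141 = GBP 1,889,120.36.
Swap to GBP now, deposit: 7,400,000·0.24937·1.007643836 = GBP 1,859,443.46.
The quoted forward overvalues ILS, so borrow GBP, buy ILS at spot, deposit the ILS at 9.38%, and sell the proceeds forward at 0.25141.
The gap between the two covered legs is GBP 29,677.

GBP 29,677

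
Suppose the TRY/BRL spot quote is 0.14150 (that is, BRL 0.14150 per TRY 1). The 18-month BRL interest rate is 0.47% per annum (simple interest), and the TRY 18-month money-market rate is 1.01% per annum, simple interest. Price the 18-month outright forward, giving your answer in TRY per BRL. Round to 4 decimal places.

T = 18/12 years.
Growth of 1 BRL over T: 1 + 0.0047×18/12 = 1.007050.
Growth of 1 TRY over T: 1 + 0.0101×18/12 = 1.015150.
CIP: F = S · (grow BRL)/(grow TRY) = 0.1415 × 1.007050/1.015150 = 0.1403710 BRL per TRY.
Invert for TRY per BRL: 1 / 0.1403710 = 7.1240.

7.1240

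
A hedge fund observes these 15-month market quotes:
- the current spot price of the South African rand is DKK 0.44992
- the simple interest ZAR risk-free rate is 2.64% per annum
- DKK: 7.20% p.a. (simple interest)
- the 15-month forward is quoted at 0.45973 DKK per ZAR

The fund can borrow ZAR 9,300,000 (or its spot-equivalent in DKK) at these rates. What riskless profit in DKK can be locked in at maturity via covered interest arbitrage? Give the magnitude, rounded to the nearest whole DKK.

T = 15/12 years.
Keep in ZAR, deliver into the forward: 9,300,000·1.033000·0.45973 = DKK 4,416,580.14.
Swap to DKK now, deposit: 9,300,000·0.44992·1.090000 = DKK 4,560,839.04.
The quoted forward undervalues ZAR, so borrow ZAR, convert to DKK at spot, deposit the DKK at 7.20%, and buy ZAR forward at 0.45973 to cover the loan.
The gap between the two covered legs is DKK 144,259.

DKK 144,259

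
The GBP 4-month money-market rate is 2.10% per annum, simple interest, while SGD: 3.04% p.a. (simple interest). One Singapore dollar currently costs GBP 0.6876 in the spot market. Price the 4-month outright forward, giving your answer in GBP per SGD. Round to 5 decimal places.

0.68547

T = 4/12 years.
Growth of 1 GBP over T: 1 + 0.0210×4/12 = 1.007000.
Growth of 1 SGD over T: 1 + 0.0304×4/12 = 1.0101333.
CIP: F = S · (grow GBP)/(grow SGD) = 0.6876 × 1.007000/1.0101333 = 0.6854672 GBP per SGD.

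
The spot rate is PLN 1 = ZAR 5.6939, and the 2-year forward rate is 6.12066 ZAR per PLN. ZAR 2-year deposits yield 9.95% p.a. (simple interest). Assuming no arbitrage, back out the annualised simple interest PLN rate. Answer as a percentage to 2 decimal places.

T = 2 years.
CIP gives F = S · g_ZAR/g_PLN, so g_ZAR/g_PLN = 6.12066/5.6939 = 1.0749504.
The ZAR side grows by 1 + 0.0995×2 = 1.199000.
Hence g_PLN = 1.1154003.
(1.1154003 − 1)/T = 0.057700, i.e. 5.77%.

5.77%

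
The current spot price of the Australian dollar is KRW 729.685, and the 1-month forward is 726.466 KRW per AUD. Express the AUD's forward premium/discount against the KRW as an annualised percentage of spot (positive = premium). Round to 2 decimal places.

T = 1/12 years.
AUD trades forward at -0.44115% vs spot over the period.
Per annum: -0.0044115 / (1/12) = -0.052938 = -5.29%.

-5.29%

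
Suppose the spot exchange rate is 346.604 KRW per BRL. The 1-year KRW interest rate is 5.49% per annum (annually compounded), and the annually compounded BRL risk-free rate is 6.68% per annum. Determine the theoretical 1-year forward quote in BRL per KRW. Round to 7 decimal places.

T = 1 year.
KRW accumulates by (1 + 0.0549)^1 = 1.054900.
BRL accumulates by (1 + 0.0668)^1 = 1.066800.
Forward (KRW per BRL) = 346.604 × 1.054900 / 1.066800 = 342.7377.
Quoted the other way: 1/342.7377 = 0.0029177 BRL per KRW.

0.0029177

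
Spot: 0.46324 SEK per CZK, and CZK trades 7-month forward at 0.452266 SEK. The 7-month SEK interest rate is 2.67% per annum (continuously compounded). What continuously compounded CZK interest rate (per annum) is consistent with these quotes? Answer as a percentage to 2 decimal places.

6.78%

T = 7/12 years.
By CIP, F/S equals the SEK-to-CZK growth ratio: 0.452266/0.46324 = 0.9763103.
The SEK side grows by e^(0.0267×7/12) = 1.0156969.
So the CZK growth factor = 1.0403423.
Take logs: ln 1.0403423 / (7/12) = 0.067800, so 6.78%.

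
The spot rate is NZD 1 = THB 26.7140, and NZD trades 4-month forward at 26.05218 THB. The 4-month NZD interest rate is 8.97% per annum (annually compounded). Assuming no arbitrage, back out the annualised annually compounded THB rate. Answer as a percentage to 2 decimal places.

1.07%

T = 4/12 years.
CIP gives F = S · g_THB/g_NZD, so g_THB/g_NZD = 26.05218/26.714 = 0.9752257.
The NZD side grows by (1 + 0.0897)^(4/12) = 1.029048.
So the THB growth factor = 1.0035541.
r = 1.0035541^(12/4) − 1 = 0.010700 → 1.07%.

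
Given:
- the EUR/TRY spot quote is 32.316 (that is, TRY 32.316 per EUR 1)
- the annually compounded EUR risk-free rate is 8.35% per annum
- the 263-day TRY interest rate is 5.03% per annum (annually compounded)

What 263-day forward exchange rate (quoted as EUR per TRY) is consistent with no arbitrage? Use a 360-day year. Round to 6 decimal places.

0.031656

T = 263/360 years.
TRY growth factor: (1 + 0.0503)^(263/360) = 1.0365031.
Growth of 1 EUR over T: (1 + 0.0835)^(263/360) = 1.0603383.
Forward (TRY per EUR) = 32.316 × 1.0365031 / 1.0603383 = 31.58957.
Invert for EUR per TRY: 1 / 31.58957 = 0.031656.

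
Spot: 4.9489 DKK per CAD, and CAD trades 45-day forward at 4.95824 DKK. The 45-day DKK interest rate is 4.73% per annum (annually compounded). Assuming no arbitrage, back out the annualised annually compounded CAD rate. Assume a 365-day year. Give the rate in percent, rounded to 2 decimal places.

3.14%

T = 45/365 years.
By CIP, F/S equals the DKK-to-CAD growth ratio: 4.95824/4.9489 = 1.0018873.
DKK growth factor: (1 + 0.0473)^(45/365) = 1.0057141.
That pins the CAD growth at 1.0038196.
Annualise: 1.0038196^(365/45) − 1 = 0.031405 = 3.14%.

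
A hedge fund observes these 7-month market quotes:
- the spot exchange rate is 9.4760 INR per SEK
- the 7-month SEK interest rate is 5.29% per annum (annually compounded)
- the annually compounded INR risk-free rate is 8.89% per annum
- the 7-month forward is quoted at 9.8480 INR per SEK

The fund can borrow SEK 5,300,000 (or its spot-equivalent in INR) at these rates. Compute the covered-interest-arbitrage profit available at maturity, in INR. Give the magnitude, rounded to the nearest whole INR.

T = 7/12 years.
Keep in SEK, deliver into the forward: 5,300,000·1.0305264822·9.8480 = INR 53,787,711.42.
Swap to INR now, deposit: 5,300,000·9.4760·1.0509361523 = INR 52,780,956.19.
The quoted forward overvalues SEK, so borrow INR, buy SEK at spot, deposit the SEK at 5.29%, and sell the proceeds forward at 9.8480.
Arbitrage profit = |53,787,711.42 − 52,780,956.19| = INR 1,006,755.

INR 1,006,755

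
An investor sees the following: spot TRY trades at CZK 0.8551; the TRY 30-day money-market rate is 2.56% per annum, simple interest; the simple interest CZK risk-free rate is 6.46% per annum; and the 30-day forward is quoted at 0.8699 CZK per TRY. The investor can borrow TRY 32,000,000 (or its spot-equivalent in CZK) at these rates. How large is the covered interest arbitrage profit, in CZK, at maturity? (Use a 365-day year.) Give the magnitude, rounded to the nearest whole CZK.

T = 30/365 years.
Keep in TRY, deliver into the forward: 32,000,000·1.0021041096·0.8699 = CZK 27,895,371.68.
Swap to CZK now, deposit: 32,000,000·0.8551·1.005309589 = CZK 27,508,487.35.
The quoted forward overvalues TRY, so borrow CZK, buy TRY at spot, deposit the TRY at 2.56%, and sell the proceeds forward at 0.8699.
The gap between the two covered legs is CZK 386,884.

CZK 386,884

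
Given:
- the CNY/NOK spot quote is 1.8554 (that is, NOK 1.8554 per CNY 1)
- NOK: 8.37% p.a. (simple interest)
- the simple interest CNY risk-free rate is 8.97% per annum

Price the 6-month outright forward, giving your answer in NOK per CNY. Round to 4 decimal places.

1.8501

T = 6/12 years.
NOK growth factor: 1 + 0.0837×6/12 = 1.041850.
CNY accumulates by 1 + 0.0897×6/12 = 1.044850.
Forward (NOK per CNY) = 1.8554 × 1.041850 / 1.044850 = 1.850073.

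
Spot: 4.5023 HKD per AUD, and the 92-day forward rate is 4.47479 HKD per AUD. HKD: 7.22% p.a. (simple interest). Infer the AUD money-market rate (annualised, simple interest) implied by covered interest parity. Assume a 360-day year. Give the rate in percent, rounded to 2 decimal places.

T = 92/360 years.
F/S = 4.47479/4.5023 = 0.9938898 = (growth of HKD) / (growth of AUD).
The HKD side grows by 1 + 0.0722×92/360 = 1.0184511.
Hence g_AUD = 1.0247123.
r = (1.0247123 − 1)/(92/360) = 0.096700 → 9.67%.

9.67%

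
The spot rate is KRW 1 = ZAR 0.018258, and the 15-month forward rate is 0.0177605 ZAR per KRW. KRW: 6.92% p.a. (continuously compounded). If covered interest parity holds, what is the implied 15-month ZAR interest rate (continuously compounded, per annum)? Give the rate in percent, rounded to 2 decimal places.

4.71%

T = 15/12 years.
By CIP, F/S equals the ZAR-to-KRW growth ratio: 0.0177605/0.018258 = 0.9727517.
KRW growth factor: e^(0.0692×15/12) = 1.0903514.
Hence g_ZAR = 1.0606412.
r = ln(1.0606412)/(15/12) = 0.047099 → 4.71%.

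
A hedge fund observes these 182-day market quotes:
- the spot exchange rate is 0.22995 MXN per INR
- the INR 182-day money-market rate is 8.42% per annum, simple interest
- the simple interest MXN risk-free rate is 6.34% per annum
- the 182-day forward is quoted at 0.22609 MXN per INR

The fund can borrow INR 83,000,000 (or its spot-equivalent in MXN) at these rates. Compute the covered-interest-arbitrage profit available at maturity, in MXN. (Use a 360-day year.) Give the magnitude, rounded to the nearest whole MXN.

T = 182/360 years.
Invest the INR and cover forward: 83,000,000 × 1.0425677778 × 0.22609 = MXN 19,564,274.36.
Convert at spot and invest in MXN: 83,000,000 × 0.22995 × 1.0320522222 = MXN 19,697,593.91.
The quoted forward undervalues INR, so borrow INR, convert to MXN at spot, deposit the MXN at 6.34%, and buy INR forward at 0.22609 to cover the loan.
The gap between the two covered legs is MXN 133,320.

MXN 133,320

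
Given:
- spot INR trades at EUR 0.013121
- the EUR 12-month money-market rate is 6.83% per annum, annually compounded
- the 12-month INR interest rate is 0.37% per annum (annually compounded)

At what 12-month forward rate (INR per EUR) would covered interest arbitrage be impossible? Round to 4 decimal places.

71.6051

T = 1 year.
EUR growth factor: (1 + 0.0683)^1 = 1.068300.
INR accumulates by (1 + 0.0037)^1 = 1.003700.
CIP: F = S · (grow EUR)/(grow INR) = 0.013121 × 1.068300/1.003700 = 0.013965492 EUR per INR.
Invert for INR per EUR: 1 / 0.013965492 = 71.6051.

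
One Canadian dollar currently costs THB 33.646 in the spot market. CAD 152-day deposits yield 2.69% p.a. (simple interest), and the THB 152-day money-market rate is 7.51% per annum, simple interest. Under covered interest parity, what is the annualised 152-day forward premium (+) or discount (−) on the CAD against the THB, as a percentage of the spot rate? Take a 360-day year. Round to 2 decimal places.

T = 152/360 years.
CIP forward (THB per CAD) = 33.646 × 1.0317089/1.0113578 = 34.323043.
(F − S)/S ÷ T = (34.323043 − 33.646)/33.646/(152/360) = 0.047659 → 4.77%.

+4.77%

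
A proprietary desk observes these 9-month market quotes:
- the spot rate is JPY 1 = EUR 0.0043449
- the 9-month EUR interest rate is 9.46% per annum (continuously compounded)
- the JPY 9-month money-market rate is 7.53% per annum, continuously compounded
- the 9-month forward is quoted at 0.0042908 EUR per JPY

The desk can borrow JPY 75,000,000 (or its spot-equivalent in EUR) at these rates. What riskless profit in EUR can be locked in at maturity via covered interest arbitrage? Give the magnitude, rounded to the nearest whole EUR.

EUR 9,321

T = 9/12 years.
Invest the JPY and cover forward: 75,000,000 × 1.05810016 × 0.0042908 = EUR 340,507.21.
Convert at spot and invest in EUR: 75,000,000 × 0.0043449 × 1.07352755 = EUR 349,827.74.
The quoted forward undervalues JPY, so borrow JPY, convert to EUR at spot, deposit the EUR at 9.46%, and buy JPY forward at 0.0042908 to cover the loan.
The gap between the two covered legs is EUR 9,321.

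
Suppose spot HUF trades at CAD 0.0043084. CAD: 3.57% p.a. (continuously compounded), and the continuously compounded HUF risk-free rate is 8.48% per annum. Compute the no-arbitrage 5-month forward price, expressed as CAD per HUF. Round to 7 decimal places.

0.0042212

T = 5/12 years.
CAD accumulates by e^(0.0357×5/12) = 1.0149862.
HUF accumulates by e^(0.0848×5/12) = 1.035965.
Forward (CAD per HUF) = 0.0043084 × 1.0149862 / 1.035965 = 0.004221153.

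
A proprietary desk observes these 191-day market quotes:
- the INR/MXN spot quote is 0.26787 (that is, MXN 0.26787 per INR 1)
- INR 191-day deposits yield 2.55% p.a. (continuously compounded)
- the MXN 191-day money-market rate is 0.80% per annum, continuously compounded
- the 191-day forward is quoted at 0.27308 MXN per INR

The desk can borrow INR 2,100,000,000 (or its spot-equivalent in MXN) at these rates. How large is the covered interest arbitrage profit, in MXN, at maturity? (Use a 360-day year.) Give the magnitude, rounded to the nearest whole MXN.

MXN 16,359,576

T = 191/360 years.
Route A — deposit INR, sell forward: 2,100,000,000 × 1.01362109997 × 0.27308 = MXN 581,279,264.96.
Route B — convert at spot, deposit MXN: 2,100,000,000 × 0.26787 × 1.00425346486 = MXN 564,919,688.83.
The quoted forward overvalues INR, so borrow MXN, buy INR at spot, deposit the INR at 2.55%, and sell the proceeds forward at 0.27308.
Profit = 581,279,264.96 − 564,919,688.83 = MXN 16,359,576.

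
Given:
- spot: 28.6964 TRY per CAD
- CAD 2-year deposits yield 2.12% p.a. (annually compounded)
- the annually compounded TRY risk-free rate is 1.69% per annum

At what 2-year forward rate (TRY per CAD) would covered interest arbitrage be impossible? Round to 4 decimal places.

T = 2 years.
Growth of 1 TRY over T: (1 + 0.0169)^2 = 1.03408561.
CAD accumulates by (1 + 0.0212)^2 = 1.04284944.
CIP: F = S · (grow TRY)/(grow CAD) = 28.6964 × 1.03408561/1.04284944 = 28.455243 TRY per CAD.

28.4552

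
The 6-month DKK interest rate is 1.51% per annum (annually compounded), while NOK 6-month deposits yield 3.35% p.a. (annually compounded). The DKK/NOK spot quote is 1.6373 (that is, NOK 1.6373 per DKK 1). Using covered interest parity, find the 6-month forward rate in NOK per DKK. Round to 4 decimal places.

1.6521

T = 6/12 years.
NOK growth factor: (1 + 0.0335)^(6/12) = 1.016612.
DKK accumulates by (1 + 0.0151)^(6/12) = 1.0075217.
Forward (NOK per DKK) = 1.6373 × 1.016612 / 1.0075217 = 1.652072.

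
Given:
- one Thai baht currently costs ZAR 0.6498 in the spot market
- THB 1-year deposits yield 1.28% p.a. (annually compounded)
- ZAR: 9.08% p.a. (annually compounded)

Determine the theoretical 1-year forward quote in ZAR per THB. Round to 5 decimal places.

0.69984

T = 1 year.
ZAR growth factor: (1 + 0.0908)^1 = 1.090800.
Growth of 1 THB over T: (1 + 0.0128)^1 = 1.012800.
CIP: F = S · (grow ZAR)/(grow THB) = 0.6498 × 1.090800/1.012800 = 0.6998438 ZAR per THB.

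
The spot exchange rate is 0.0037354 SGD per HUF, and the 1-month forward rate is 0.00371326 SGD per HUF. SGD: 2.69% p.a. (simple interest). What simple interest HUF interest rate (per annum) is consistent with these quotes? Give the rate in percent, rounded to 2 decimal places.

9.86%

T = 1/12 years.
CIP gives F = S · g_SGD/g_HUF, so g_SGD/g_HUF = 0.00371326/0.0037354 = 0.9940729.
SGD growth factor: 1 + 0.0269×1/12 = 1.0022417.
Hence g_HUF = 1.0082175.
(1.0082175 − 1)/T = 0.098610, i.e. 9.86%.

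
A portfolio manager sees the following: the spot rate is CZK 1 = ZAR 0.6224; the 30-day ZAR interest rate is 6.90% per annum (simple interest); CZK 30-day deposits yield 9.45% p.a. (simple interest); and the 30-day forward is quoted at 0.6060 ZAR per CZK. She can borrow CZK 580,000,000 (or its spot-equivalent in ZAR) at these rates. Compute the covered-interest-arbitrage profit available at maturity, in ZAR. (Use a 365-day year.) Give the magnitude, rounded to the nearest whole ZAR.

ZAR 8,829,281

T = 30/365 years.
Invest the CZK and cover forward: 580,000,000 × 1.00776712329 × 0.6060 = ZAR 354,209,988.49.
Convert at spot and invest in ZAR: 580,000,000 × 0.6224 × 1.00567123288 = ZAR 363,039,269.70.
The quoted forward undervalues CZK, so borrow CZK, convert to ZAR at spot, deposit the ZAR at 6.90%, and buy CZK forward at 0.6060 to cover the loan.
Arbitrage profit = |354,209,988.49 − 363,039,269.70| = ZAR 8,829,281.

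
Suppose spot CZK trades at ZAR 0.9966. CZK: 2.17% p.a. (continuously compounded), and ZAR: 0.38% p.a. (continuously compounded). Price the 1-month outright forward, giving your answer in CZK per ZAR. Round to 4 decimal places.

T = 1/12 years.
Growth of 1 ZAR over T: e^(0.0038×1/12) = 1.0003167.
Growth of 1 CZK over T: e^(0.0217×1/12) = 1.001810.
Forward (ZAR per CZK) = 0.9966 × 1.0003167 / 1.001810 = 0.9951145.
Quoted the other way: 1/0.9951145 = 1.0049 CZK per ZAR.

1.0049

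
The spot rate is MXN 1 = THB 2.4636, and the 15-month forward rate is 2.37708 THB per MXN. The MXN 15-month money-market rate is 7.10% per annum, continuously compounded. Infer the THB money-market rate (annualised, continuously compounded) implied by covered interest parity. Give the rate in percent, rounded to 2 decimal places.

T = 15/12 years.
F/S = 2.37708/2.4636 = 0.9648807 = (growth of THB) / (growth of MXN).
MXN growth factor: e^(0.0710×15/12) = 1.0928074.
So the THB growth factor = 1.0544288.
r = ln(1.0544288)/(15/12) = 0.042399 → 4.24%.

4.24%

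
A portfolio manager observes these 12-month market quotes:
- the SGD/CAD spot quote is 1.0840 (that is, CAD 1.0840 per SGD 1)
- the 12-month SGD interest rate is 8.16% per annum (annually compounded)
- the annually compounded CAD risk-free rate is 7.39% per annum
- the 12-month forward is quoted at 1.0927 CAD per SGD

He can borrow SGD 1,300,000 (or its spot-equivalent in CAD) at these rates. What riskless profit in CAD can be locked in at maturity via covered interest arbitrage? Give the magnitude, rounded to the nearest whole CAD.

CAD 23,084

T = 1 year.
Keep in SGD, deliver into the forward: 1,300,000·1.081600·1.0927 = CAD 1,536,423.62.
Swap to CAD now, deposit: 1,300,000·1.0840·1.073900 = CAD 1,513,339.88.
The quoted forward overvalues SGD, so borrow CAD, buy SGD at spot, deposit the SGD at 8.16%, and sell the proceeds forward at 1.0927.
The gap between the two covered legs is CAD 23,084.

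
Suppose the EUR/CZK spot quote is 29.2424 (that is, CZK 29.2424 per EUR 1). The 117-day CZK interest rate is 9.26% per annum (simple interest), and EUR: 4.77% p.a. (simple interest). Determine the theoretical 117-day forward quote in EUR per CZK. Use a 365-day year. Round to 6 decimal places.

0.033719

T = 117/365 years.
Growth of 1 CZK over T: 1 + 0.0926×117/365 = 1.0296827.
EUR accumulates by 1 + 0.0477×117/365 = 1.0152901.
CIP: F = S · (grow CZK)/(grow EUR) = 29.2424 × 1.0296827/1.0152901 = 29.65694 CZK per EUR.
Quoted the other way: 1/29.65694 = 0.033719 EUR per CZK.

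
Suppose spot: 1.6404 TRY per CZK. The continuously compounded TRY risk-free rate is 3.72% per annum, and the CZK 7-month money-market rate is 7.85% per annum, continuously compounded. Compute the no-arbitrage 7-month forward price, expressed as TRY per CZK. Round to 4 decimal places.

1.6014

T = 7/12 years.
TRY accumulates by e^(0.0372×7/12) = 1.0219372.
CZK growth factor: e^(0.0785×7/12) = 1.0468563.
CIP: F = S · (grow TRY)/(grow CZK) = 1.6404 × 1.0219372/1.0468563 = 1.601352 TRY per CZK.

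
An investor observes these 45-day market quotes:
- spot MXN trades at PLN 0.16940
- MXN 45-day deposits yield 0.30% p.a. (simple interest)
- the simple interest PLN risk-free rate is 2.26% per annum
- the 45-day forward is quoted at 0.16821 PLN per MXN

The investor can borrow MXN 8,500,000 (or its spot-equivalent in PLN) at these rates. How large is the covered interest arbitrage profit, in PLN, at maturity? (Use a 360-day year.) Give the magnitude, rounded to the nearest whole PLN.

PLN 13,647

T = 45/360 years.
Route A — deposit MXN, sell forward: 8,500,000 × 1.000375 × 0.16821 = PLN 1,430,321.17.
Route B — convert at spot, deposit PLN: 8,500,000 × 0.16940 × 1.002825 = PLN 1,443,967.72.
The quoted forward undervalues MXN, so borrow MXN, convert to PLN at spot, deposit the PLN at 2.26%, and buy MXN forward at 0.16821 to cover the loan.
The gap between the two covered legs is PLN 13,647.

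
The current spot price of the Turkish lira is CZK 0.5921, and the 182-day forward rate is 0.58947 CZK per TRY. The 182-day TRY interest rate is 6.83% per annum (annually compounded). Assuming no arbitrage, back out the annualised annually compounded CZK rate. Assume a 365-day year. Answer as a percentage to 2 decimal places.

T = 182/365 years.
F/S = 0.58947/0.5921 = 0.9955582 = (growth of CZK) / (growth of TRY).
TRY growth factor: (1 + 0.0683)^(182/365) = 1.0334925.
That pins the CZK growth at 1.0289019.
Annualise: 1.0289019^(365/182) − 1 = 0.058805 = 5.88%.

5.88%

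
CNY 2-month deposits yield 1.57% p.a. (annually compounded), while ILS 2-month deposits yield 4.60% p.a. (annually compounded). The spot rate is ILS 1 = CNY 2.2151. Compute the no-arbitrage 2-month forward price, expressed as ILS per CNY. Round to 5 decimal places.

0.45366

T = 2/12 years.
CNY accumulates by (1 + 0.0157)^(2/12) = 1.0025997.
ILS growth factor: (1 + 0.0460)^(2/12) = 1.0075237.
So F = 2.2151 × 1.0025997 / 1.0075237 = 2.204274 (CNY/ILS).
Invert for ILS per CNY: 1 / 2.204274 = 0.45366.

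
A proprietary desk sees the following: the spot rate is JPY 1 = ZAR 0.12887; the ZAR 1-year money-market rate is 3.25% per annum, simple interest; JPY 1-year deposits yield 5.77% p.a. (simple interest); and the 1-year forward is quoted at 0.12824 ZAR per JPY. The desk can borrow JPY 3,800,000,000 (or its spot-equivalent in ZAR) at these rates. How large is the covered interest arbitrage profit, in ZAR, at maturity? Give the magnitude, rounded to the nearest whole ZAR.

ZAR 9,808,457

T = 1 year.
Keep in JPY, deliver into the forward: 3,800,000,000·1.057700·0.12824 = ZAR 515,429,902.40.
Swap to ZAR now, deposit: 3,800,000,000·0.12887·1.032500 = ZAR 505,621,445.00.
The quoted forward overvalues JPY, so borrow ZAR, buy JPY at spot, deposit the JPY at 5.77%, and sell the proceeds forward at 0.12824.
The gap between the two covered legs is ZAR 9,808,457.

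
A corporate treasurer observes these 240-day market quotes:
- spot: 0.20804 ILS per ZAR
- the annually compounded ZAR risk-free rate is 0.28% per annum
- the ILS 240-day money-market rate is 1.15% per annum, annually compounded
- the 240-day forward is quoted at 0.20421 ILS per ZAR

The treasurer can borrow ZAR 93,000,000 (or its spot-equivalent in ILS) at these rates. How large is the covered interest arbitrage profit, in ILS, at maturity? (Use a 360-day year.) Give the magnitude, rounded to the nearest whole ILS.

T = 240/360 years.
Route A — deposit ZAR, sell forward: 93,000,000 × 1.0018657966 × 0.20421 = ILS 19,026,964.33.
Route B — convert at spot, deposit ILS: 93,000,000 × 0.20804 × 1.0076520468 = ILS 19,495,769.66.
The quoted forward undervalues ZAR, so borrow ZAR, convert to ILS at spot, deposit the ILS at 1.15%, and buy ZAR forward at 0.20421 to cover the loan.
The gap between the two covered legs is ILS 468,805.

ILS 468,805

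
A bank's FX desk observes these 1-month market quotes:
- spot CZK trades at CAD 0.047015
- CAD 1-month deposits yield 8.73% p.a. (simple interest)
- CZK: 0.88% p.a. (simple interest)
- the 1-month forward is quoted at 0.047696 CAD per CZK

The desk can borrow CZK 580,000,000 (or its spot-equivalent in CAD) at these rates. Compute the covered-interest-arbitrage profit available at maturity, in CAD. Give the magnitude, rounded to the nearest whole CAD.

T = 1/12 years.
Keep in CZK, deliver into the forward: 580,000,000·1.0007333333·0.047696 = CAD 27,683,966.70.
Swap to CAD now, deposit: 580,000,000·0.047015·1.007275 = CAD 27,467,079.79.
The quoted forward overvalues CZK, so borrow CAD, buy CZK at spot, deposit the CZK at 0.88%, and sell the proceeds forward at 0.047696.
The gap between the two covered legs is CAD 216,887.

CAD 216,887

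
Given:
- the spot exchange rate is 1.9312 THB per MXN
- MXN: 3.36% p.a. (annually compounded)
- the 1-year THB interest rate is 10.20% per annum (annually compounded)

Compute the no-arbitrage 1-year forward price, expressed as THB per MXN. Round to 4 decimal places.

T = 1 year.
THB growth factor: (1 + 0.1020)^1 = 1.102000.
Growth of 1 MXN over T: (1 + 0.0336)^1 = 1.033600.
Forward (THB per MXN) = 1.9312 × 1.102000 / 1.033600 = 2.059000.

2.0590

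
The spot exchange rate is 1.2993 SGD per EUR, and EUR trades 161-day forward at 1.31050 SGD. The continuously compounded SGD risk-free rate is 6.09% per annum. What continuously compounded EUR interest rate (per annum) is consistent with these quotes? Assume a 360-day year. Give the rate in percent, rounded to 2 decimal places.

4.17%

T = 161/360 years.
F/S = 1.3105/1.2993 = 1.0086200 = (growth of SGD) / (growth of EUR).
The SGD side grows by e^(0.0609×161/360) = 1.0276101.
Hence g_EUR = 1.0188278.
Take logs: ln 1.0188278 / (161/360) = 0.041708, so 4.17%.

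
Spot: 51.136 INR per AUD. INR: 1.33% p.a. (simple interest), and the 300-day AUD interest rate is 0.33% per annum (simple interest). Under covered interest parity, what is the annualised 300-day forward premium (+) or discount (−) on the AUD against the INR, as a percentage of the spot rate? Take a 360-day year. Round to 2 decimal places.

+1.00%

T = 300/360 years.
CIP forward (INR per AUD) = 51.136 × 1.0110833/1.002750 = 51.560963.
Annualised premium = (F − S)/S × (1/T) = (51.560963 − 51.136)/51.136 ÷ (300/360) = 1.00%.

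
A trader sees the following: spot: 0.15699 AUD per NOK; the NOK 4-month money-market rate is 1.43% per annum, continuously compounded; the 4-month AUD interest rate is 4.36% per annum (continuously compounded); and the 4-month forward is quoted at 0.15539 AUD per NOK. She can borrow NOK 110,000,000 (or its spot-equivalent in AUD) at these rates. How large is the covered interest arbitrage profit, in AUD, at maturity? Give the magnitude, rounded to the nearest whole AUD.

T = 4/12 years.
Route A — deposit NOK, sell forward: 110,000,000 × 1.0047780453 × 0.15539 = AUD 17,174,570.65.
Route B — convert at spot, deposit AUD: 110,000,000 × 0.15699 × 1.0146394557 = AUD 17,521,707.30.
The quoted forward undervalues NOK, so borrow NOK, convert to AUD at spot, deposit the AUD at 4.36%, and buy NOK forward at 0.15539 to cover the loan.
Profit = 17,521,707.30 − 17,174,570.65 = AUD 347,137.

AUD 347,137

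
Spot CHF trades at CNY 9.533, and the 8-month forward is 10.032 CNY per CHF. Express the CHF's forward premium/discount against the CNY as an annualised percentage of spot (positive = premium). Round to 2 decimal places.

T = 8/12 years.
Period premium: (10.032 − 9.533)/9.533 = 0.0523445.
×(1/T) gives 7.85% p.a.

+7.85%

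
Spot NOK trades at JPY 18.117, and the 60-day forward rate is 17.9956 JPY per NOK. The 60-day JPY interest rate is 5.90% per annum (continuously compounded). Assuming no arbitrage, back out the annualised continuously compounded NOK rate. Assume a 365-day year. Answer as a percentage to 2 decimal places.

T = 60/365 years.
CIP gives F = S · g_JPY/g_NOK, so g_JPY/g_NOK = 17.9956/18.117 = 0.9932991.
JPY growth factor: e^(0.0590×60/365) = 1.0097458.
That pins the NOK growth at 1.0165577.
r = ln(1.0165577)/(60/365) = 0.099901 → 9.99%.

9.99%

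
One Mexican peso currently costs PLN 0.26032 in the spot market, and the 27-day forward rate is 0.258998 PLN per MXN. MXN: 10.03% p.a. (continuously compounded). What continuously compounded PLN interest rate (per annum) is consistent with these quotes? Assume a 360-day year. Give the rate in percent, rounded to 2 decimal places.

3.24%

T = 27/360 years.
F/S = 0.258998/0.26032 = 0.9949216 = (growth of PLN) / (growth of MXN).
MXN growth factor: e^(0.1003×27/360) = 1.0075509.
That pins the PLN growth at 1.0024342.
r = ln(1.0024342)/(27/360) = 0.032417 → 3.24%.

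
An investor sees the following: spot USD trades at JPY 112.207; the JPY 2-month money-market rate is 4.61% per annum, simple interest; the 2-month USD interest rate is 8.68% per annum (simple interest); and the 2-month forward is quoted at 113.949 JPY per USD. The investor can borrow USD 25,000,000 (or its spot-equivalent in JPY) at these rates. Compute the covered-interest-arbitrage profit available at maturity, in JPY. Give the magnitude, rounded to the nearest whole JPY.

T = 2/12 years.
Keep in USD, deliver into the forward: 25,000,000·1.014466666667·113.949 = JPY 2,889,936,555.00.
Swap to JPY now, deposit: 25,000,000·112.207·1.007683333333 = JPY 2,826,728,094.58.
The quoted forward overvalues USD, so borrow JPY, buy USD at spot, deposit the USD at 8.68%, and sell the proceeds forward at 113.949.
The gap between the two covered legs is JPY 63,208,460.

JPY 63,208,460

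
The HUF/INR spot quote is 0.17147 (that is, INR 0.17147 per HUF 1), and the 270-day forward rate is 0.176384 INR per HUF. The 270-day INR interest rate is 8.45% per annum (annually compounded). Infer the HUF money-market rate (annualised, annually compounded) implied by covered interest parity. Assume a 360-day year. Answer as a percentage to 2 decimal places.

T = 270/360 years.
F/S = 0.176384/0.17147 = 1.0286581 = (growth of INR) / (growth of HUF).
The INR side grows by (1 + 0.0845)^(270/360) = 1.0627281.
That pins the HUF growth at 1.0331208.
r = 1.0331208^(360/270) − 1 = 0.044403 → 4.44%.

4.44%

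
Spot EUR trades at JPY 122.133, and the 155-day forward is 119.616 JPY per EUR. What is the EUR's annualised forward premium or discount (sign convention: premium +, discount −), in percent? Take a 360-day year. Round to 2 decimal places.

T = 155/360 years.
(F − S)/S = (119.616 − 122.133)/122.133 = -0.0206087.
Annualise by dividing by T: -0.0206087 / (155/360) = -0.047865 → -4.79%.

-4.79%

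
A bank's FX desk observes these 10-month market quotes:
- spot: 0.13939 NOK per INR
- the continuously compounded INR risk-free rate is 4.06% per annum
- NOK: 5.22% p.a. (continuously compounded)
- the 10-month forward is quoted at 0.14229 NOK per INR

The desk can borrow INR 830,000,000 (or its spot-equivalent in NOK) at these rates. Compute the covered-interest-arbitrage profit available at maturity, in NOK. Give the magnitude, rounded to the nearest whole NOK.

T = 10/12 years.
Invest the INR and cover forward: 830,000,000 × 1.03441219033 × 0.14229 = NOK 122,164,803.77.
Convert at spot and invest in NOK: 830,000,000 × 0.13939 × 1.04445999431 = NOK 120,837,441.24.
The quoted forward overvalues INR, so borrow NOK, buy INR at spot, deposit the INR at 4.06%, and sell the proceeds forward at 0.14229.
The gap between the two covered legs is NOK 1,327,363.

NOK 1,327,363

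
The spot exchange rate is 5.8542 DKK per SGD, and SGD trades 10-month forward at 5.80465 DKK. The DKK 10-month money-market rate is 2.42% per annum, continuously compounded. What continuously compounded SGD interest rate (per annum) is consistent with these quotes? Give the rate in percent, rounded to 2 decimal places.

3.44%

T = 10/12 years.
F/S = 5.80465/5.8542 = 0.9915360 = (growth of DKK) / (growth of SGD).
The DKK side grows by e^(0.0242×10/12) = 1.0203714.
That pins the SGD growth at 1.0290815.
Take logs: ln 1.0290815 / (10/12) = 0.034400, so 3.44%.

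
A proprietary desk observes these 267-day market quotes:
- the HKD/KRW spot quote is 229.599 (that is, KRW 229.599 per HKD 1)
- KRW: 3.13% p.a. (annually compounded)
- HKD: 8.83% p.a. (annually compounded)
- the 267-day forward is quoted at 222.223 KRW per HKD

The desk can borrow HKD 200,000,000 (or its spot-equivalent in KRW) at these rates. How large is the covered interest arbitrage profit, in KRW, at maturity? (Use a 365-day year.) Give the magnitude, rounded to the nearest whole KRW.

KRW 315,721,510

T = 267/365 years.
Invest the HKD and cover forward: 200,000,000 × 1.063853615685 × 222.223 = KRW 47,282,548,407.67.
Convert at spot and invest in KRW: 200,000,000 × 229.599 × 1.022801207706 = KRW 46,966,826,897.62.
The quoted forward overvalues HKD, so borrow KRW, buy HKD at spot, deposit the HKD at 8.83%, and sell the proceeds forward at 222.223.
Profit = 47,282,548,407.67 − 46,966,826,897.62 = KRW 315,721,510.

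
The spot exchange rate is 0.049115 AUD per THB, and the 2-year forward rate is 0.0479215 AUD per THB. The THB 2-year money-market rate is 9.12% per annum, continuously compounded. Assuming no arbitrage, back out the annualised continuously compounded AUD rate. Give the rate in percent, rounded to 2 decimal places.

T = 2 years.
F/S = 0.0479215/0.049115 = 0.9756999 = (growth of AUD) / (growth of THB).
The THB side grows by e^(0.0912×2) = 1.2000941.
That pins the AUD growth at 1.1709317.
Take logs: ln 1.1709317 / 2 = 0.078900, so 7.89%.

7.89%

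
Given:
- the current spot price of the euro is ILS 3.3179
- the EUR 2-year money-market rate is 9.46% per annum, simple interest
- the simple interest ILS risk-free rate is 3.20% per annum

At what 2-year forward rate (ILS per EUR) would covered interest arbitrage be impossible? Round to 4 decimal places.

T = 2 years.
Growth of 1 ILS over T: 1 + 0.0320×2 = 1.064000.
Growth of 1 EUR over T: 1 + 0.0946×2 = 1.189200.
So F = 3.3179 × 1.064000 / 1.189200 = 2.968589 (ILS/EUR).

2.9686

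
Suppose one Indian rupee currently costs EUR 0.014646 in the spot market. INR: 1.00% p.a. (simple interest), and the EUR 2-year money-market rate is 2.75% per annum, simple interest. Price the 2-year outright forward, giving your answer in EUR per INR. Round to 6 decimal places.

0.015149

T = 2 years.
EUR accumulates by 1 + 0.0275×2 = 1.055000.
Growth of 1 INR over T: 1 + 0.0100×2 = 1.020000.
CIP: F = S · (grow EUR)/(grow INR) = 0.014646 × 1.055000/1.020000 = 0.01514856 EUR per INR.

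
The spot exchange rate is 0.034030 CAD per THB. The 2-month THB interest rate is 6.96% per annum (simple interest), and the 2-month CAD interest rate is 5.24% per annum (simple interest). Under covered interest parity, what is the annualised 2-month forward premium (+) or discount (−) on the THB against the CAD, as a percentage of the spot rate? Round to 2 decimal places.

-1.70%

T = 2/12 years.
F = S · g_CAD/g_THB = 0.03403 × 1.0087333/1.011600 = 0.033933565.
Annualised premium = (F − S)/S × (1/T) = (0.033933565 − 0.03403)/0.03403 ÷ (2/12) = -1.70%.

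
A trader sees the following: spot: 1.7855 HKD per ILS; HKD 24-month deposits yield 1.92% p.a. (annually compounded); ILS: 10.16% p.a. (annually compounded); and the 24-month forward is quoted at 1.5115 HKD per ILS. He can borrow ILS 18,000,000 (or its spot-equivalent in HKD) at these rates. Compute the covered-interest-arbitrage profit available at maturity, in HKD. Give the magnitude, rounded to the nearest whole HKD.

T = 2 years.
Keep in ILS, deliver into the forward: 18,000,000·1.21352256·1.5115 = HKD 33,016,308.29.
Swap to HKD now, deposit: 18,000,000·1.7855·1.03876864 = HKD 33,384,985.32.
The quoted forward undervalues ILS, so borrow ILS, convert to HKD at spot, deposit the HKD at 1.92%, and buy ILS forward at 1.5115 to cover the loan.
The gap between the two covered legs is HKD 368,677.

HKD 368,677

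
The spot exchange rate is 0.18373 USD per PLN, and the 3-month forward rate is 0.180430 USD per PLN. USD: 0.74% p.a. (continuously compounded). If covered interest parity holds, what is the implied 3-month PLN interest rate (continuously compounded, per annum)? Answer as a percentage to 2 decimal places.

T = 3/12 years.
F/S = 0.18043/0.18373 = 0.9820389 = (growth of USD) / (growth of PLN).
The USD side grows by e^(0.0074×3/12) = 1.0018517.
That pins the PLN growth at 1.0201752.
r = ln(1.0201752)/(3/12) = 0.079898 → 7.99%.

7.99%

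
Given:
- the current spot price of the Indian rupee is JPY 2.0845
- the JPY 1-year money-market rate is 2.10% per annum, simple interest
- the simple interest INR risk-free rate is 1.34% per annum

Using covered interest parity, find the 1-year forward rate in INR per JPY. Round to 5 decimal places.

0.47616

T = 1 year.
Growth of 1 JPY over T: 1 + 0.0210×1 = 1.021000.
INR growth factor: 1 + 0.0134×1 = 1.013400.
CIP: F = S · (grow JPY)/(grow INR) = 2.0845 × 1.021000/1.013400 = 2.100133 JPY per INR.
Invert for INR per JPY: 1 / 2.100133 = 0.47616.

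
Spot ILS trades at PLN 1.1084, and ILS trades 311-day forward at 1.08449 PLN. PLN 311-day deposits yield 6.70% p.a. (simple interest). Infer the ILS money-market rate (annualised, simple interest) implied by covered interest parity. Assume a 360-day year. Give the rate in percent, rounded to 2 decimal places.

9.40%

T = 311/360 years.
F/S = 1.08449/1.1084 = 0.9784284 = (growth of PLN) / (growth of ILS).
PLN growth factor: 1 + 0.0670×311/360 = 1.0578806.
So the ILS growth factor = 1.0812039.
r = (1.0812039 − 1)/(311/360) = 0.093998 → 9.40%.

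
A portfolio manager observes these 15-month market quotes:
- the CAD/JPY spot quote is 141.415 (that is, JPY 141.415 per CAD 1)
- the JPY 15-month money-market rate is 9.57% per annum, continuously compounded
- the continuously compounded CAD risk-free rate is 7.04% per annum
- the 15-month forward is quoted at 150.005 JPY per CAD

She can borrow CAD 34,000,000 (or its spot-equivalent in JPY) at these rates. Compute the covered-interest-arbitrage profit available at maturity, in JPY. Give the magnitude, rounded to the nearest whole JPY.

JPY 150,228,715

T = 15/12 years.
Invest the CAD and cover forward: 34,000,000 × 1.091988122028 × 150.005 = JPY 5,569,325,060.32.
Convert at spot and invest in JPY: 34,000,000 × 141.415 × 1.127074119527 = JPY 5,419,096,344.84.
The quoted forward overvalues CAD, so borrow JPY, buy CAD at spot, deposit the CAD at 7.04%, and sell the proceeds forward at 150.005.
Profit = 5,569,325,060.32 − 5,419,096,344.84 = JPY 150,228,715.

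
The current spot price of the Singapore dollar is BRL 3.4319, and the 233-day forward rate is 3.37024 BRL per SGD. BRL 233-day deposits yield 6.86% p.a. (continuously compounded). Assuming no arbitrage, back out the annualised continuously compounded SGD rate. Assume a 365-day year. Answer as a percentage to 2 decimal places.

T = 233/365 years.
By CIP, F/S equals the BRL-to-SGD growth ratio: 3.37024/3.4319 = 0.9820333.
BRL growth factor: e^(0.0686×233/365) = 1.0447642.
That pins the SGD growth at 1.0638786.
r = ln(1.0638786)/(233/365) = 0.097001 → 9.70%.

9.70%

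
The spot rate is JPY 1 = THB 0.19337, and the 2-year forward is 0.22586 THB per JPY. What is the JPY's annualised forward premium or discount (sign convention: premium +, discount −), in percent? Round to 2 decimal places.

T = 2 years.
(F − S)/S = (0.22586 − 0.19337)/0.19337 = 0.1680199.
Annualise by dividing by T: 0.1680199 / 2 = 0.084010 → 8.40%.

+8.40%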